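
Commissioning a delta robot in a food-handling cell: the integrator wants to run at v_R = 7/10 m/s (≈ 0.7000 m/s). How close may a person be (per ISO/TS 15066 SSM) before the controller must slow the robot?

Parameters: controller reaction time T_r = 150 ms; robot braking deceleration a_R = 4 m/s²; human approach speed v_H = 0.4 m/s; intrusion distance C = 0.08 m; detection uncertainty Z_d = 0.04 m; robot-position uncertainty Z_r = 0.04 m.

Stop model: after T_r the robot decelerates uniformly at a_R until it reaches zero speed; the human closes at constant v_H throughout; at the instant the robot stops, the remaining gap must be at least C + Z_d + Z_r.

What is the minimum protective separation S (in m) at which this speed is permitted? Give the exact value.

braking lasts T_s = (7/10)/4 = 0.1750 s
reaction-phase robot travel = 0.7000·0.1500 = 0.1050 m
robot covers 0.7000·0.1750 − ½·4.0000·0.1750² = 0.0612 m while stopping
person approaches 0.4000·(0.1500+0.1750) = 0.1300 m
residual clearance needed = 0.0800+0.0400+0.0400 = 0.1600 m
S_min ≈ 0.1050+0.0612+0.1300+0.1600  ⇒  S_min = 73/160 m

S_min = 73/160 m = 0.4562 m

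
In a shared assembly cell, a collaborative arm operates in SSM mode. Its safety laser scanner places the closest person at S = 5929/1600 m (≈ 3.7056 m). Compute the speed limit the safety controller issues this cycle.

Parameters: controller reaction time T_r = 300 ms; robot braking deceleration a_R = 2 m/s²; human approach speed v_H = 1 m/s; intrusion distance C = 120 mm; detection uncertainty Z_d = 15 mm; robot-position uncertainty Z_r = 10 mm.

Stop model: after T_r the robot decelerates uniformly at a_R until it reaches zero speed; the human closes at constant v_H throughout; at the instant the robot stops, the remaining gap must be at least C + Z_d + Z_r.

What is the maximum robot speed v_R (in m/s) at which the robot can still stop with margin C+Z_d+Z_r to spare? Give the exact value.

at the boundary: (1/4)·v² + (4/5)·v + (-5217/1600) = 0
  disc = (4/5)² − 4·(1/4)·(-5217/1600) = 6241/1600 ; √disc = 79/40
  v_R = (−(4/5) + 79/40) / (2·(1/4)) = 47/20 m/s
check:
stop time T_s = (47/20)/2 = 1.1750 s
robot covers v_R·T_r = 2.3500·0.3000 = 0.7050 m before braking
robot under decel: 2.3500²/(2·2.0000) = 1.3806 m
person approaches 1.0000·(0.3000+1.1750) = 1.4750 m
C+Z_d+Z_r = 0.1200+0.0150+0.0100 = 0.1450 m
sum ≈ 0.7050+1.3806+1.4750+0.1450 ≈ 3.7056 m = S ✓

v_R_max = 47/20 m/s = 2.3500 m/s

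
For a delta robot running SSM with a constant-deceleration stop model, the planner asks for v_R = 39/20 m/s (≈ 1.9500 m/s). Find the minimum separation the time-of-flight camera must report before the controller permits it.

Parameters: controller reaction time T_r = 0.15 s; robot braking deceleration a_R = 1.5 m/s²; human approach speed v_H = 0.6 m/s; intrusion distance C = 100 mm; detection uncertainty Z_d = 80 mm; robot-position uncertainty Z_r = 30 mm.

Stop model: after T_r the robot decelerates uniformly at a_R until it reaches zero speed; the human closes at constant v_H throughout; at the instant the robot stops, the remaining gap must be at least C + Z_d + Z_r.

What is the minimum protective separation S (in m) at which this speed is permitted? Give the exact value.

T_s = v_R/a_R = (39/20)/(3/2) = 1.3000 s
reaction-phase robot travel = 1.9500·0.1500 = 0.2925 m
robot under decel: 1.9500²/(2·1.5000) = 1.2675 m
human closes 0.6000·1.4500 = 0.8700 m
margins: 0.1000+0.0800+0.0300 = 0.2100 m
S_min ≈ 0.2925+1.2675+0.8700+0.2100  ⇒  S_min = 66/25 m

S_min = 66/25 m = 2.6400 m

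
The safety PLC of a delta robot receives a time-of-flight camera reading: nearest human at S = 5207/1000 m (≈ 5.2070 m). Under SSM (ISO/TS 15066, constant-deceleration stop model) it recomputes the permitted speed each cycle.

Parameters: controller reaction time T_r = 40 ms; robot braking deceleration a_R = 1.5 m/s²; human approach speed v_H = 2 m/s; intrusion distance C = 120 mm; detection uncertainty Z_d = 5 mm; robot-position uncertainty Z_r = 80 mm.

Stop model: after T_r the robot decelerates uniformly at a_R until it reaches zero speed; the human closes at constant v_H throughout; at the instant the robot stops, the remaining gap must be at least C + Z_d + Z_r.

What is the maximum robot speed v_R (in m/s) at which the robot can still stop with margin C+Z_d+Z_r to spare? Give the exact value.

v_R_max = 23/10 m/s = 2.3000 m/s

collect terms ⇒ (1/3)·v_R² + (103/75)·v_R + (-2461/500) = 0
  disc = (103/75)² − 4·(1/3)·(-2461/500) = 47524/5625 ; √disc = 218/75
  v_R = (−(103/75) + 218/75) / (2·(1/3)) = 23/10 m/s
check:
stop time T_s = (23/10)/(3/2) = 1.5333 s
reaction-phase robot travel = 2.3000·0.0400 = 0.0920 m
braking distance = 2.3000²/(2·1.5000) = 1.7633 m
person approaches 2.0000·(0.0400+1.5333) = 3.1467 m
residual clearance needed = 0.1200+0.0050+0.0800 = 0.2050 m
sum ≈ 0.0920+1.7633+3.1467+0.2050 ≈ 5.2070 m = S ✓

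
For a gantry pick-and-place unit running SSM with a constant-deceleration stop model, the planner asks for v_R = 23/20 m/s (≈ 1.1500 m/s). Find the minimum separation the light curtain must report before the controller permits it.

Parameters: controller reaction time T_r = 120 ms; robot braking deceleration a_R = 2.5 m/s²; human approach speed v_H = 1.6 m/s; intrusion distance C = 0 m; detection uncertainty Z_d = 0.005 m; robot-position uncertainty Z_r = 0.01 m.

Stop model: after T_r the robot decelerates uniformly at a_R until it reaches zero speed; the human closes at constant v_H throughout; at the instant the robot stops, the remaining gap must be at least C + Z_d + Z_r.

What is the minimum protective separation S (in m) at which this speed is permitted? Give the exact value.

S_min = 2691/2000 m = 1.3455 m

T_s = v_R/a_R = (23/20)/(5/2) = 0.4600 s
robot in T_r: 1.1500·0.1200 = 0.1380 m
robot covers 1.1500·0.4600 − ½·2.5000·0.4600² = 0.2645 m while stopping
human over T_r+T_s: 1.6000·(0.1200+0.4600) = 0.9280 m
C+Z_d+Z_r = 0.0000+0.0050+0.0100 = 0.0150 m
S_min ≈ 0.1380+0.2645+0.9280+0.0150  ⇒  S_min = 2691/2000 m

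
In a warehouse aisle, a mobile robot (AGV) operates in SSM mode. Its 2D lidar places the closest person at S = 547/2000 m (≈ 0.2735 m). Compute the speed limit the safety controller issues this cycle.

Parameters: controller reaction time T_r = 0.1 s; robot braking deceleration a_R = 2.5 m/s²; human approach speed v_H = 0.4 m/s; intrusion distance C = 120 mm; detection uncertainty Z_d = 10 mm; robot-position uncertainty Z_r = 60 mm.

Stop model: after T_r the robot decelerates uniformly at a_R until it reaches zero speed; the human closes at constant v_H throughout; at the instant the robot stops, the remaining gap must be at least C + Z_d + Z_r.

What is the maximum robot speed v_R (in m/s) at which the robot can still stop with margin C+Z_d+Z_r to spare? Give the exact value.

v_R_max = 3/20 m/s = 0.1500 m/s

at the boundary: (1/5)·v² + (13/50)·v + (-87/2000) = 0
  disc = (13/50)² − 4·(1/5)·(-87/2000) = 64/625 ; √disc = 8/25
  v_R = (−(13/50) + 8/25) / (2·(1/5)) = 3/20 m/s
check:
T_s = v_R/a_R = (3/20)/(5/2) = 0.0600 s
robot covers v_R·T_r = 0.1500·0.1000 = 0.0150 m before braking
robot under decel: 0.1500²/(2·2.5000) = 0.0045 m
human over T_r+T_s: 0.4000·(0.1000+0.0600) = 0.0640 m
C+Z_d+Z_r = 0.1200+0.0100+0.0600 = 0.1900 m
sum ≈ 0.0150+0.0045+0.0640+0.1900 ≈ 0.2735 m = S ✓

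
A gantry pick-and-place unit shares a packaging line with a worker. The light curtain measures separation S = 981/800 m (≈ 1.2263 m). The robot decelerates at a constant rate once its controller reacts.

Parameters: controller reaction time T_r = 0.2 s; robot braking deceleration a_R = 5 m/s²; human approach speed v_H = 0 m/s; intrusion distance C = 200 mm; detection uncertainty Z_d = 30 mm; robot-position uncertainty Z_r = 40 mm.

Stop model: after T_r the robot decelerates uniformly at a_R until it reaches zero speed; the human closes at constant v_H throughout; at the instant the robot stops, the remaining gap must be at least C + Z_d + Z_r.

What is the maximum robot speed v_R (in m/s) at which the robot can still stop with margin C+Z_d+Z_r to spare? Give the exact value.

v_R_max = 9/4 m/s = 2.2500 m/s

at the boundary: (1/10)·v² + (1/5)·v + (-153/160) = 0
  disc = (1/5)² − 4·(1/10)·(-153/160) = 169/400 ; √disc = 13/20
  v_R = (−(1/5) + 13/20) / (2·(1/10)) = 9/4 m/s
check:
stop time T_s = (9/4)/5 = 0.4500 s
robot in T_r: 2.2500·0.2000 = 0.4500 m
robot under decel: 2.2500²/(2·5.0000) = 0.5062 m
human closes 0.0000·0.6500 = 0.0000 m
C+Z_d+Z_r = 0.2000+0.0300+0.0400 = 0.2700 m
sum ≈ 0.4500+0.5062+0.0000+0.2700 ≈ 1.2263 m = S ✓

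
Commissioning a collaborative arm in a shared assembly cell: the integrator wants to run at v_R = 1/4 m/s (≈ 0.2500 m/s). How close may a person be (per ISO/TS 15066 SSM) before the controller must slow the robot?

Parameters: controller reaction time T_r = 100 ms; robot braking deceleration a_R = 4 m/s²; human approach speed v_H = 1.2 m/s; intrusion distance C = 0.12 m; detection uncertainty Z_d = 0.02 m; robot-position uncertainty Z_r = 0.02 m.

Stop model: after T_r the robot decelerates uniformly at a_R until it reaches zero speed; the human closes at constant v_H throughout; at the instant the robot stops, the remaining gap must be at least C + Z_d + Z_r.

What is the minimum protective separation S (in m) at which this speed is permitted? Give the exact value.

braking lasts T_s = (1/4)/4 = 0.0625 s
robot in T_r: 0.2500·0.1000 = 0.0250 m
braking distance = 0.2500²/(2·4.0000) = 0.0078 m
person approaches 1.2000·(0.1000+0.0625) = 0.1950 m
margins: 0.1200+0.0200+0.0200 = 0.1600 m
S_min ≈ 0.0250+0.0078+0.1950+0.1600  ⇒  S_min = 1241/3200 m

S_min = 1241/3200 m = 0.3878 m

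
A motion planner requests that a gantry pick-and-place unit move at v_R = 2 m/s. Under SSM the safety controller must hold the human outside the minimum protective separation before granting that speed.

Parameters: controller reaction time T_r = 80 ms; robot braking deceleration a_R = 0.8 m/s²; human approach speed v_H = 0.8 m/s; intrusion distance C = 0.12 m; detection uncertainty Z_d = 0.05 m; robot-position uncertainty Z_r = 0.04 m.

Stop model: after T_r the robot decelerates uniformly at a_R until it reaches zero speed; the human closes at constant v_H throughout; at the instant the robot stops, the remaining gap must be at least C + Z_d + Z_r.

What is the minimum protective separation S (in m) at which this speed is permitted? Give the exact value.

stop time T_s = 2/(4/5) = 2.5000 s
robot covers v_R·T_r = 2.0000·0.0800 = 0.1600 m before braking
robot covers 2.0000·2.5000 − ½·0.8000·2.5000² = 2.5000 m while stopping
human closes 0.8000·2.5800 = 2.0640 m
margins: 0.1200+0.0500+0.0400 = 0.2100 m
S_min ≈ 0.1600+2.5000+2.0640+0.2100  ⇒  S_min = 2467/500 m

S_min = 2467/500 m = 4.9340 m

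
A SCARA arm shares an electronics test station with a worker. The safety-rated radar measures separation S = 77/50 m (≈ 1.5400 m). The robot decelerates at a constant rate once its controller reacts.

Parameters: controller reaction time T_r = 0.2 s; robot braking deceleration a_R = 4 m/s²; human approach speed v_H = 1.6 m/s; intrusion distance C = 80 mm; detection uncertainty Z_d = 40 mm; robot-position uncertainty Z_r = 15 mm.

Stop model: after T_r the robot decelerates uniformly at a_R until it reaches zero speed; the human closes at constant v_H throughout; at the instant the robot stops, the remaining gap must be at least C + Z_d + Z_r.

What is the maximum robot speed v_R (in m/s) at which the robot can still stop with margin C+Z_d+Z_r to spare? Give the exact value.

quadratic (1/8)·v² + (3/5)·v + (-217/200) = 0
  disc = (3/5)² − 4·(1/8)·(-217/200) = 361/400 ; √disc = 19/20
  v_R = (−(3/5) + 19/20) / (2·(1/8)) = 7/5 m/s
check:
T_s = v_R/a_R = (7/5)/4 = 0.3500 s
reaction-phase robot travel = 1.4000·0.2000 = 0.2800 m
robot under decel: 1.4000²/(2·4.0000) = 0.2450 m
person approaches 1.6000·(0.2000+0.3500) = 0.8800 m
C+Z_d+Z_r = 0.0800+0.0400+0.0150 = 0.1350 m
sum ≈ 0.2800+0.2450+0.8800+0.1350 ≈ 1.5400 m = S ✓

v_R_max = 7/5 m/s = 1.4000 m/s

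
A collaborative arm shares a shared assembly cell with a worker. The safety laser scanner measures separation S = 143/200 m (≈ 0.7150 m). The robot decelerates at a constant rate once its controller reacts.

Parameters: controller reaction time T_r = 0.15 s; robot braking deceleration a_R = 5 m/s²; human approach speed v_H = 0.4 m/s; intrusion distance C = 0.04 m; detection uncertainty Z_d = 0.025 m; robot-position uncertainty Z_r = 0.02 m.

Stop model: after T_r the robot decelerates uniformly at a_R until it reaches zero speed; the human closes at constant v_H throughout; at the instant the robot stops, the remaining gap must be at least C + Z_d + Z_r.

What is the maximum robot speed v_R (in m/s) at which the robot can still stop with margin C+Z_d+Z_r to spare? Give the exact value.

v_R_max = 3/2 m/s = 1.5000 m/s

quadratic (1/10)·v² + (23/100)·v + (-57/100) = 0
  disc = (23/100)² − 4·(1/10)·(-57/100) = 2809/10000 ; √disc = 53/100
  v_R = (−(23/100) + 53/100) / (2·(1/10)) = 3/2 m/s
check:
T_s = v_R/a_R = (3/2)/5 = 0.3000 s
robot in T_r: 1.5000·0.1500 = 0.2250 m
robot covers 1.5000·0.3000 − ½·5.0000·0.3000² = 0.2250 m while stopping
person approaches 0.4000·(0.1500+0.3000) = 0.1800 m
residual clearance needed = 0.0400+0.0250+0.0200 = 0.0850 m
sum ≈ 0.2250+0.2250+0.1800+0.0850 ≈ 0.7150 m = S ✓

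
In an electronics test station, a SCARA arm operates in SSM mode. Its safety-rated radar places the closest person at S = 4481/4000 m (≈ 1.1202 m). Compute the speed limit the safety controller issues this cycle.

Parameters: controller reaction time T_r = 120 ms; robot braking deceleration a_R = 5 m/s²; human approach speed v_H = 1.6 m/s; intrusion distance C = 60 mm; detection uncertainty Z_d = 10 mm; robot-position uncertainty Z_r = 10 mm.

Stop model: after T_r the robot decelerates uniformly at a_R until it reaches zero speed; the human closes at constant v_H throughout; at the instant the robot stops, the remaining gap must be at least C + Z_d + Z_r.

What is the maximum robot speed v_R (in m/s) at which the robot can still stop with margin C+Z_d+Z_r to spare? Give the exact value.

v_R_max = 29/20 m/s = 1.4500 m/s

quadratic (1/10)·v² + (11/25)·v + (-3393/4000) = 0
  disc = (11/25)² − 4·(1/10)·(-3393/4000) = 5329/10000 ; √disc = 73/100
  v_R = (−(11/25) + 73/100) / (2·(1/10)) = 29/20 m/s
check:
T_s = v_R/a_R = (29/20)/5 = 0.2900 s
reaction-phase robot travel = 1.4500·0.1200 = 0.1740 m
robot covers 1.4500·0.2900 − ½·5.0000·0.2900² = 0.2102 m while stopping
person approaches 1.6000·(0.1200+0.2900) = 0.6560 m
margins: 0.0600+0.0100+0.0100 = 0.0800 m
sum ≈ 0.1740+0.2102+0.6560+0.0800 ≈ 1.1202 m = S ✓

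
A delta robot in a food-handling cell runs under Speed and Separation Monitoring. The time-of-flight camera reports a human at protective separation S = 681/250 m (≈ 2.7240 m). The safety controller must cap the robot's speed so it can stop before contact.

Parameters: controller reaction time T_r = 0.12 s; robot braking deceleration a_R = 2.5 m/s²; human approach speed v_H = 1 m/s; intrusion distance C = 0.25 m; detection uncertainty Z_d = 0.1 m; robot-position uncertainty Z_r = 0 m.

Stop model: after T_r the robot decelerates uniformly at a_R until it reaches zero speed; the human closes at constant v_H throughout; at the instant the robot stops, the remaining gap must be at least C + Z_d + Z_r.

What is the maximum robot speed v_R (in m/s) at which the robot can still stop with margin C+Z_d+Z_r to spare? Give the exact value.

v_R_max = 23/10 m/s = 2.3000 m/s

quadratic (1/5)·v² + (13/25)·v + (-1127/500) = 0
  disc = (13/25)² − 4·(1/5)·(-1127/500) = 1296/625 ; √disc = 36/25
  v_R = (−(13/25) + 36/25) / (2·(1/5)) = 23/10 m/s
check:
braking lasts T_s = (23/10)/(5/2) = 0.9200 s
reaction-phase robot travel = 2.3000·0.1200 = 0.2760 m
robot under decel: 2.3000²/(2·2.5000) = 1.0580 m
human closes 1.0000·1.0400 = 1.0400 m
margins: 0.2500+0.1000+0.0000 = 0.3500 m
sum ≈ 0.2760+1.0580+1.0400+0.3500 ≈ 2.7240 m = S ✓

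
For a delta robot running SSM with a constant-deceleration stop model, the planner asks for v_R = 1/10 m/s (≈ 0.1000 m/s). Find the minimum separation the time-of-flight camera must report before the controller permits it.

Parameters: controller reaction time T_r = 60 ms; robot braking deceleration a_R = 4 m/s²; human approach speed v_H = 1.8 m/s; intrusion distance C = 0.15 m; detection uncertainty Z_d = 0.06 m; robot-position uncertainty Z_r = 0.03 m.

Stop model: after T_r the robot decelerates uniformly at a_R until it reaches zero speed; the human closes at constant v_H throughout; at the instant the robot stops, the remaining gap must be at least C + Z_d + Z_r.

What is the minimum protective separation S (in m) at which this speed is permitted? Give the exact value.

S_min = 1601/4000 m = 0.4002 m

T_s = v_R/a_R = (1/10)/4 = 0.0250 s
robot in T_r: 0.1000·0.0600 = 0.0060 m
braking distance = 0.1000²/(2·4.0000) = 0.0013 m
person approaches 1.8000·(0.0600+0.0250) = 0.1530 m
margins: 0.1500+0.0600+0.0300 = 0.2400 m
S_min ≈ 0.0060+0.0013+0.1530+0.2400  ⇒  S_min = 1601/4000 m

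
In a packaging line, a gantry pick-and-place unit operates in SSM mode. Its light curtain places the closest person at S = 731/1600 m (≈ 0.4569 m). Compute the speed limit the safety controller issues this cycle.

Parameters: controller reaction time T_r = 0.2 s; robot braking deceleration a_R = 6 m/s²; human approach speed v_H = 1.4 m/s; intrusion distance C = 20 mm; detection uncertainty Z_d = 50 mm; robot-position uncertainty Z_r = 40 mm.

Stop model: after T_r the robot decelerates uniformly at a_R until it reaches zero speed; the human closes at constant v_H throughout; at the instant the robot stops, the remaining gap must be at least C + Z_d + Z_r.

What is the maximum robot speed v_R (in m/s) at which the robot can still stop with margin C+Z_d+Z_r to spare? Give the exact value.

at the boundary: (1/12)·v² + (13/30)·v + (-107/1600) = 0
  disc = (13/30)² − 4·(1/12)·(-107/1600) = 121/576 ; √disc = 11/24
  v_R = (−(13/30) + 11/24) / (2·(1/12)) = 3/20 m/s
check:
braking lasts T_s = (3/20)/6 = 0.0250 s
robot covers v_R·T_r = 0.1500·0.2000 = 0.0300 m before braking
braking distance = 0.1500²/(2·6.0000) = 0.0019 m
human over T_r+T_s: 1.4000·(0.2000+0.0250) = 0.3150 m
margins: 0.0200+0.0500+0.0400 = 0.1100 m
sum ≈ 0.0300+0.0019+0.3150+0.1100 ≈ 0.4569 m = S ✓

v_R_max = 3/20 m/s = 0.1500 m/s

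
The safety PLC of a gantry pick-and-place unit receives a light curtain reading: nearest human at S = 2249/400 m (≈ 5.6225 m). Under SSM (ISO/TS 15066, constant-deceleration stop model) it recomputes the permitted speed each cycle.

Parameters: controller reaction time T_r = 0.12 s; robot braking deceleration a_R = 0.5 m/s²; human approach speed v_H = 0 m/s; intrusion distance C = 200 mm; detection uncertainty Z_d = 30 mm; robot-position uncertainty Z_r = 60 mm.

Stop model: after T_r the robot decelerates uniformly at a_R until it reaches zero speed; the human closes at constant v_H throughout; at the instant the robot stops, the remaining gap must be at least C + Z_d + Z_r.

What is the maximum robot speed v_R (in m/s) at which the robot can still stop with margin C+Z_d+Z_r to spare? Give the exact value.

v_R_max = 9/4 m/s = 2.2500 m/s

at the boundary: (1)·v² + (3/25)·v + (-2133/400) = 0
  disc = (3/25)² − 4·(1)·(-2133/400) = 53361/2500 ; √disc = 231/50
  v_R = (−(3/25) + 231/50) / (2·(1)) = 9/4 m/s
check:
braking lasts T_s = (9/4)/(1/2) = 4.5000 s
reaction-phase robot travel = 2.2500·0.1200 = 0.2700 m
robot covers 2.2500·4.5000 − ½·0.5000·4.5000² = 5.0625 m while stopping
person approaches 0.0000·(0.1200+4.5000) = 0.0000 m
margins: 0.2000+0.0300+0.0600 = 0.2900 m
sum ≈ 0.2700+5.0625+0.0000+0.2900 ≈ 5.6225 m = S ✓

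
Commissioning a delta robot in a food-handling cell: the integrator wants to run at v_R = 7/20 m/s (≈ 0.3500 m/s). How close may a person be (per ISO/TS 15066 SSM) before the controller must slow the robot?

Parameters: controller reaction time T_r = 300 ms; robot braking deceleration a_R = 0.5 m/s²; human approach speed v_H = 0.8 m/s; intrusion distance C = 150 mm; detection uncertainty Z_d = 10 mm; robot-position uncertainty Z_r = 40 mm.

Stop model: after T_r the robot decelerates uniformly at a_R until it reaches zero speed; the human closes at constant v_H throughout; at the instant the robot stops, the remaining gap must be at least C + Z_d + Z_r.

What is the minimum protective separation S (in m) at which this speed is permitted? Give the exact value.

S_min = 491/400 m = 1.2275 m

stop time T_s = (7/20)/(1/2) = 0.7000 s
robot covers v_R·T_r = 0.3500·0.3000 = 0.1050 m before braking
robot covers 0.3500·0.7000 − ½·0.5000·0.7000² = 0.1225 m while stopping
human closes 0.8000·1.0000 = 0.8000 m
C+Z_d+Z_r = 0.1500+0.0100+0.0400 = 0.2000 m
S_min ≈ 0.1050+0.1225+0.8000+0.2000  ⇒  S_min = 491/400 m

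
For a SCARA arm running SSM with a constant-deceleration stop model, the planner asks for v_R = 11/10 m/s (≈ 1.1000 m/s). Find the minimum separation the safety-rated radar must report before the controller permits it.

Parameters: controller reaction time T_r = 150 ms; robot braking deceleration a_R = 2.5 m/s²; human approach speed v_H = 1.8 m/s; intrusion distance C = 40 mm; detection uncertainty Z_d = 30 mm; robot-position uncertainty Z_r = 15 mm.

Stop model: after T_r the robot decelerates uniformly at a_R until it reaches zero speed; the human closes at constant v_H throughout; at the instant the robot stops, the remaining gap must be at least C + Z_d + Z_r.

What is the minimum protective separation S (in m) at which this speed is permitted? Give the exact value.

S_min = 777/500 m = 1.5540 m

braking lasts T_s = (11/10)/(5/2) = 0.4400 s
reaction-phase robot travel = 1.1000·0.1500 = 0.1650 m
robot under decel: 1.1000²/(2·2.5000) = 0.2420 m
person approaches 1.8000·(0.1500+0.4400) = 1.0620 m
margins: 0.0400+0.0300+0.0150 = 0.0850 m
S_min ≈ 0.1650+0.2420+1.0620+0.0850  ⇒  S_min = 777/500 m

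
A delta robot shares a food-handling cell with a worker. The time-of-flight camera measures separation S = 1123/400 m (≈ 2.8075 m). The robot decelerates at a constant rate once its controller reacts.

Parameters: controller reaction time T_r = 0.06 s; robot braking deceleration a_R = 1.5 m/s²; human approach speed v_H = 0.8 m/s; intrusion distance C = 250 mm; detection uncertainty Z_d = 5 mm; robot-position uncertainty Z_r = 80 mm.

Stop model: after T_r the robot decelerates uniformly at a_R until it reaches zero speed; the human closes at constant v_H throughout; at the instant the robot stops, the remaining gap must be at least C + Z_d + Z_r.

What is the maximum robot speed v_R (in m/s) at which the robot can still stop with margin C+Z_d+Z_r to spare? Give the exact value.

v_R_max = 39/20 m/s = 1.9500 m/s

quadratic (1/3)·v² + (89/150)·v + (-4849/2000) = 0
  disc = (89/150)² − 4·(1/3)·(-4849/2000) = 20164/5625 ; √disc = 142/75
  v_R = (−(89/150) + 142/75) / (2·(1/3)) = 39/20 m/s
check:
braking lasts T_s = (39/20)/(3/2) = 1.3000 s
robot covers v_R·T_r = 1.9500·0.0600 = 0.1170 m before braking
braking distance = 1.9500²/(2·1.5000) = 1.2675 m
human closes 0.8000·1.3600 = 1.0880 m
C+Z_d+Z_r = 0.2500+0.0050+0.0800 = 0.3350 m
sum ≈ 0.1170+1.2675+1.0880+0.3350 ≈ 2.8075 m = S ✓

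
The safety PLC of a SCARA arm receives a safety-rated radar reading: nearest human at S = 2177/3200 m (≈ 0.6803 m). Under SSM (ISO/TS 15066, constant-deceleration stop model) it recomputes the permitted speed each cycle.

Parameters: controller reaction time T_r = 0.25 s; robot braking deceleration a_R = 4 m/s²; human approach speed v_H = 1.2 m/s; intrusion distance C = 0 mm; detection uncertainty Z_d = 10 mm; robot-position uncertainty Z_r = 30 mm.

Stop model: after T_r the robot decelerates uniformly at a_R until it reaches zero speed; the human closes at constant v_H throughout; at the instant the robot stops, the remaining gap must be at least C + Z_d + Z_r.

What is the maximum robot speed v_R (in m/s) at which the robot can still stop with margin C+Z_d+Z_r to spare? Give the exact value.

at the boundary: (1/8)·v² + (11/20)·v + (-1089/3200) = 0
  disc = (11/20)² − 4·(1/8)·(-1089/3200) = 121/256 ; √disc = 11/16
  v_R = (−(11/20) + 11/16) / (2·(1/8)) = 11/20 m/s
check:
braking lasts T_s = (11/20)/4 = 0.1375 s
reaction-phase robot travel = 0.5500·0.2500 = 0.1375 m
braking distance = 0.5500²/(2·4.0000) = 0.0378 m
human over T_r+T_s: 1.2000·(0.2500+0.1375) = 0.4650 m
margins: 0.0000+0.0100+0.0300 = 0.0400 m
sum ≈ 0.1375+0.0378+0.4650+0.0400 ≈ 0.6803 m = S ✓

v_R_max = 11/20 m/s = 0.5500 m/s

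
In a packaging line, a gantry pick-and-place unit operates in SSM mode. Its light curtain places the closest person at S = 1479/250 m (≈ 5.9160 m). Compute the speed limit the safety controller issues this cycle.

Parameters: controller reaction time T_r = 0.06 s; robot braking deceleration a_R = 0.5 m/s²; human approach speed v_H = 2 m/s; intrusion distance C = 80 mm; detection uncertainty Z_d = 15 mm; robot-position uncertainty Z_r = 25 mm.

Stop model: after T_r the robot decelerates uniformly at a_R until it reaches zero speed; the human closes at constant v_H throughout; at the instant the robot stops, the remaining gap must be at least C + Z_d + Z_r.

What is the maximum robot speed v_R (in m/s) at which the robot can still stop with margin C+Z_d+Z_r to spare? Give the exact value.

v_R_max = 11/10 m/s = 1.1000 m/s

collect terms ⇒ (1)·v_R² + (203/50)·v_R + (-1419/250) = 0
  disc = (203/50)² − 4·(1)·(-1419/250) = 97969/2500 ; √disc = 313/50
  v_R = (−(203/50) + 313/50) / (2·(1)) = 11/10 m/s
check:
T_s = v_R/a_R = (11/10)/(1/2) = 2.2000 s
reaction-phase robot travel = 1.1000·0.0600 = 0.0660 m
robot covers 1.1000·2.2000 − ½·0.5000·2.2000² = 1.2100 m while stopping
human closes 2.0000·2.2600 = 4.5200 m
residual clearance needed = 0.0800+0.0150+0.0250 = 0.1200 m
sum ≈ 0.0660+1.2100+4.5200+0.1200 ≈ 5.9160 m = S ✓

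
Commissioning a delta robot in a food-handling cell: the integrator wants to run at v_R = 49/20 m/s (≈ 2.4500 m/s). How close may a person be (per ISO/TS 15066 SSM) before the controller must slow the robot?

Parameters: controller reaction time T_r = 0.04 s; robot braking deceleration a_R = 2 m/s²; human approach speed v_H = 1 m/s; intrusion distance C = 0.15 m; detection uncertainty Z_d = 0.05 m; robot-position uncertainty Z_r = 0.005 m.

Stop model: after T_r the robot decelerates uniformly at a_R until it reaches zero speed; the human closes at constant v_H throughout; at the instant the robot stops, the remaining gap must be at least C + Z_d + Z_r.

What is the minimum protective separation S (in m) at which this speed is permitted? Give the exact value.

braking lasts T_s = (49/20)/2 = 1.2250 s
robot covers v_R·T_r = 2.4500·0.0400 = 0.0980 m before braking
robot under decel: 2.4500²/(2·2.0000) = 1.5006 m
person approaches 1.0000·(0.0400+1.2250) = 1.2650 m
margins: 0.1500+0.0500+0.0050 = 0.2050 m
S_min ≈ 0.0980+1.5006+1.2650+0.2050  ⇒  S_min = 24549/8000 m

S_min = 24549/8000 m = 3.0686 m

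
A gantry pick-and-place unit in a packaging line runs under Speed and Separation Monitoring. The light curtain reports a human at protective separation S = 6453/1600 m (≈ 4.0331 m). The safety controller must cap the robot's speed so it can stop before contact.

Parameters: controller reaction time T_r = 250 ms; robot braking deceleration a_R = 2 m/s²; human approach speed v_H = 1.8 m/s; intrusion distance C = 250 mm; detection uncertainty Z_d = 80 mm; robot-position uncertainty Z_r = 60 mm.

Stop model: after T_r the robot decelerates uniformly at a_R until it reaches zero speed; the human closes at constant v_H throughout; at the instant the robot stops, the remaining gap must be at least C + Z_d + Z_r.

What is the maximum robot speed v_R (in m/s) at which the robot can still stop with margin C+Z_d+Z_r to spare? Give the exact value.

quadratic (1/4)·v² + (23/20)·v + (-5109/1600) = 0
  disc = (23/20)² − 4·(1/4)·(-5109/1600) = 289/64 ; √disc = 17/8
  v_R = (−(23/20) + 17/8) / (2·(1/4)) = 39/20 m/s
check:
braking lasts T_s = (39/20)/2 = 0.9750 s
robot in T_r: 1.9500·0.2500 = 0.4875 m
robot under decel: 1.9500²/(2·2.0000) = 0.9506 m
human over T_r+T_s: 1.8000·(0.2500+0.9750) = 2.2050 m
margins: 0.2500+0.0800+0.0600 = 0.3900 m
sum ≈ 0.4875+0.9506+2.2050+0.3900 ≈ 4.0331 m = S ✓

v_R_max = 39/20 m/s = 1.9500 m/s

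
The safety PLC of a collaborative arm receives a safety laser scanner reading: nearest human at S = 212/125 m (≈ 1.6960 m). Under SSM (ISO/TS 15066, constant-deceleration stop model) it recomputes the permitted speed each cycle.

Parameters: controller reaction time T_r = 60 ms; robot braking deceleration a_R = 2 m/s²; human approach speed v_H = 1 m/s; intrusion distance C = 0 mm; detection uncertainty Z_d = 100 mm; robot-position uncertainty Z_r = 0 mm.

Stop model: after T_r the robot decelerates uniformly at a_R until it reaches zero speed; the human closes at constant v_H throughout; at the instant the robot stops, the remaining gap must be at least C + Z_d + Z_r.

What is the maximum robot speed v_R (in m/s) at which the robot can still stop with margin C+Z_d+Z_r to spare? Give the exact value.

collect terms ⇒ (1/4)·v_R² + (14/25)·v_R + (-192/125) = 0
  disc = (14/25)² − 4·(1/4)·(-192/125) = 1156/625 ; √disc = 34/25
  v_R = (−(14/25) + 34/25) / (2·(1/4)) = 8/5 m/s
check:
stop time T_s = (8/5)/2 = 0.8000 s
robot covers v_R·T_r = 1.6000·0.0600 = 0.0960 m before braking
braking distance = 1.6000²/(2·2.0000) = 0.6400 m
human over T_r+T_s: 1.0000·(0.0600+0.8000) = 0.8600 m
residual clearance needed = 0.0000+0.1000+0.0000 = 0.1000 m
sum ≈ 0.0960+0.6400+0.8600+0.1000 ≈ 1.6960 m = S ✓

v_R_max = 8/5 m/s = 1.6000 m/s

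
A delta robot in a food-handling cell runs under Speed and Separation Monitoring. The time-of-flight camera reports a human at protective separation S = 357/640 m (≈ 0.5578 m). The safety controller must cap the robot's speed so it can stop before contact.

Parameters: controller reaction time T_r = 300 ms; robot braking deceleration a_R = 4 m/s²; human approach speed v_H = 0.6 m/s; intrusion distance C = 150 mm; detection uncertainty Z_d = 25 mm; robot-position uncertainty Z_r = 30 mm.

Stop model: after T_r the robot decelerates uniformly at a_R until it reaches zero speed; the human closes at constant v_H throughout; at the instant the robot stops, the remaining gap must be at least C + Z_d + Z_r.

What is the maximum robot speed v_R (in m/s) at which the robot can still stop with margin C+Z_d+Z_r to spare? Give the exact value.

quadratic (1/8)·v² + (9/20)·v + (-553/3200) = 0
  disc = (9/20)² − 4·(1/8)·(-553/3200) = 1849/6400 ; √disc = 43/80
  v_R = (−(9/20) + 43/80) / (2·(1/8)) = 7/20 m/s
check:
stop time T_s = (7/20)/4 = 0.0875 s
reaction-phase robot travel = 0.3500·0.3000 = 0.1050 m
braking distance = 0.3500²/(2·4.0000) = 0.0153 m
person approaches 0.6000·(0.3000+0.0875) = 0.2325 m
margins: 0.1500+0.0250+0.0300 = 0.2050 m
sum ≈ 0.1050+0.0153+0.2325+0.2050 ≈ 0.5578 m = S ✓

v_R_max = 7/20 m/s = 0.3500 m/s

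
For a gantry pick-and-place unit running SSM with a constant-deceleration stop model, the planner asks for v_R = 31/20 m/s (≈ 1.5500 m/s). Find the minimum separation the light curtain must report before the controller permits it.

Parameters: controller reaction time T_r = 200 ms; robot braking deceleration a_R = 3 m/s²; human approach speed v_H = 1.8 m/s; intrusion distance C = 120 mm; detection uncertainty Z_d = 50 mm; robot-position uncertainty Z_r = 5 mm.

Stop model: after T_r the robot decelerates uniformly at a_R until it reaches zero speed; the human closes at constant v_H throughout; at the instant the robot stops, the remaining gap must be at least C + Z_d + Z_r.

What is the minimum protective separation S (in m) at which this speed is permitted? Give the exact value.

S_min = 5221/2400 m = 2.1754 m

stop time T_s = (31/20)/3 = 0.5167 s
robot in T_r: 1.5500·0.2000 = 0.3100 m
robot under decel: 1.5500²/(2·3.0000) = 0.4004 m
human over T_r+T_s: 1.8000·(0.2000+0.5167) = 1.2900 m
margins: 0.1200+0.0500+0.0050 = 0.1750 m
S_min ≈ 0.3100+0.4004+1.2900+0.1750  ⇒  S_min = 5221/2400 m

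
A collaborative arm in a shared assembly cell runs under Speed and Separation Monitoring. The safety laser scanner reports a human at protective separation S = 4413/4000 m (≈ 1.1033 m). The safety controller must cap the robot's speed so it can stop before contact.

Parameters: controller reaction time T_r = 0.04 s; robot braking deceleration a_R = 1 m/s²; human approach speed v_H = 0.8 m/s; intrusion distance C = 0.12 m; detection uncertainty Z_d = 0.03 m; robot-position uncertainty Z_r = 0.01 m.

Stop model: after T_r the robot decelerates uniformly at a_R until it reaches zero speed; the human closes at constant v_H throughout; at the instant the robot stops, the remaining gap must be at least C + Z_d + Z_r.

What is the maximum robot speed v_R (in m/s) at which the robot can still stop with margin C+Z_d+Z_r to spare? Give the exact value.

v_R_max = 3/4 m/s = 0.7500 m/s

collect terms ⇒ (1/2)·v_R² + (21/25)·v_R + (-729/800) = 0
  disc = (21/25)² − 4·(1/2)·(-729/800) = 25281/10000 ; √disc = 159/100
  v_R = (−(21/25) + 159/100) / (2·(1/2)) = 3/4 m/s
check:
T_s = v_R/a_R = (3/4)/1 = 0.7500 s
robot in T_r: 0.7500·0.0400 = 0.0300 m
robot covers 0.7500·0.7500 − ½·1.0000·0.7500² = 0.2812 m while stopping
human closes 0.8000·0.7900 = 0.6320 m
residual clearance needed = 0.1200+0.0300+0.0100 = 0.1600 m
sum ≈ 0.0300+0.2812+0.6320+0.1600 ≈ 1.1033 m = S ✓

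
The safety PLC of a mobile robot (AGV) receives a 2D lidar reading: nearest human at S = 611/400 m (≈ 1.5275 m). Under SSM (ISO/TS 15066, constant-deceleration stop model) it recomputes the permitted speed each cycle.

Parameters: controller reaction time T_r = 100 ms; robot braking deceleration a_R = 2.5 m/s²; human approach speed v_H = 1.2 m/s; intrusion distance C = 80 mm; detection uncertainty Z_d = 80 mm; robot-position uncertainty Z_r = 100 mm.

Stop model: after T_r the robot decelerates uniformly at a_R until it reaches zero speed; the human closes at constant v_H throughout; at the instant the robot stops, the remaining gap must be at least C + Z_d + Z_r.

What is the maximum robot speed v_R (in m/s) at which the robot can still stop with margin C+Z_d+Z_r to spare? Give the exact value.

v_R_max = 27/20 m/s = 1.3500 m/s

at the boundary: (1/5)·v² + (29/50)·v + (-459/400) = 0
  disc = (29/50)² − 4·(1/5)·(-459/400) = 784/625 ; √disc = 28/25
  v_R = (−(29/50) + 28/25) / (2·(1/5)) = 27/20 m/s
check:
stop time T_s = (27/20)/(5/2) = 0.5400 s
reaction-phase robot travel = 1.3500·0.1000 = 0.1350 m
robot covers 1.3500·0.5400 − ½·2.5000·0.5400² = 0.3645 m while stopping
person approaches 1.2000·(0.1000+0.5400) = 0.7680 m
C+Z_d+Z_r = 0.0800+0.0800+0.1000 = 0.2600 m
sum ≈ 0.1350+0.3645+0.7680+0.2600 ≈ 1.5275 m = S ✓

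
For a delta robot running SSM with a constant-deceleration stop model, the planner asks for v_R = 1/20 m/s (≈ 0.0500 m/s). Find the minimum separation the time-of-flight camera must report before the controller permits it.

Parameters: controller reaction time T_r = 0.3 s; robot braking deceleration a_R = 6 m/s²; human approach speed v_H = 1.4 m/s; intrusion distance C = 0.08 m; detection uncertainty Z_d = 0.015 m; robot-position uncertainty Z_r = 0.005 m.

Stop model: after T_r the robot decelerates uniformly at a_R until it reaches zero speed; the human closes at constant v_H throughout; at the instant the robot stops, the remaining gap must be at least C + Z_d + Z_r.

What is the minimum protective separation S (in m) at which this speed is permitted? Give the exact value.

S_min = 35/64 m = 0.5469 m

stop time T_s = (1/20)/6 = 0.0083 s
reaction-phase robot travel = 0.0500·0.3000 = 0.0150 m
braking distance = 0.0500²/(2·6.0000) = 0.0002 m
human closes 1.4000·0.3083 = 0.4317 m
margins: 0.0800+0.0150+0.0050 = 0.1000 m
S_min ≈ 0.0150+0.0002+0.4317+0.1000  ⇒  S_min = 35/64 m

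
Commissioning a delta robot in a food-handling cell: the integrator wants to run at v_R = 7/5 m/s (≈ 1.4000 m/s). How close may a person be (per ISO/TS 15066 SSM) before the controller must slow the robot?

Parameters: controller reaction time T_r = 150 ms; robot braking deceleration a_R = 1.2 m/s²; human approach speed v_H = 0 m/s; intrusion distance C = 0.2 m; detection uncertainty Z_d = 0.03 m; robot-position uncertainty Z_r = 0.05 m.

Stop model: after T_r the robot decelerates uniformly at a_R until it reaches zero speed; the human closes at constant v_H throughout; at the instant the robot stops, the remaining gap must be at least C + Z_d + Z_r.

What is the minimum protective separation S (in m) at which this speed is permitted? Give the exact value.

T_s = v_R/a_R = (7/5)/(6/5) = 1.1667 s
robot in T_r: 1.4000·0.1500 = 0.2100 m
robot covers 1.4000·1.1667 − ½·1.2000·1.1667² = 0.8167 m while stopping
person approaches 0.0000·(0.1500+1.1667) = 0.0000 m
C+Z_d+Z_r = 0.2000+0.0300+0.0500 = 0.2800 m
S_min ≈ 0.2100+0.8167+0.0000+0.2800  ⇒  S_min = 98/75 m

S_min = 98/75 m = 1.3067 m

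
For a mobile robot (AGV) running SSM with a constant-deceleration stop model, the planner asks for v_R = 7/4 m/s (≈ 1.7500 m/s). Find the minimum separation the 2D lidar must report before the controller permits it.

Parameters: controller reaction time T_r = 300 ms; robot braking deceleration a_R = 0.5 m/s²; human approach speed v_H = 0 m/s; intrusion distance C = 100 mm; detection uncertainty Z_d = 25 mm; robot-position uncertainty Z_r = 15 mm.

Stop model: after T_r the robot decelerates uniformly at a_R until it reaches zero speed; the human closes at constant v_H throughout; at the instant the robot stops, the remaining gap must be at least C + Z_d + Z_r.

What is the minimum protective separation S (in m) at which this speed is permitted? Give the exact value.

T_s = v_R/a_R = (7/4)/(1/2) = 3.5000 s
robot in T_r: 1.7500·0.3000 = 0.5250 m
robot under decel: 1.7500²/(2·0.5000) = 3.0625 m
human over T_r+T_s: 0.0000·(0.3000+3.5000) = 0.0000 m
residual clearance needed = 0.1000+0.0250+0.0150 = 0.1400 m
S_min ≈ 0.5250+3.0625+0.0000+0.1400  ⇒  S_min = 1491/400 m

S_min = 1491/400 m = 3.7275 m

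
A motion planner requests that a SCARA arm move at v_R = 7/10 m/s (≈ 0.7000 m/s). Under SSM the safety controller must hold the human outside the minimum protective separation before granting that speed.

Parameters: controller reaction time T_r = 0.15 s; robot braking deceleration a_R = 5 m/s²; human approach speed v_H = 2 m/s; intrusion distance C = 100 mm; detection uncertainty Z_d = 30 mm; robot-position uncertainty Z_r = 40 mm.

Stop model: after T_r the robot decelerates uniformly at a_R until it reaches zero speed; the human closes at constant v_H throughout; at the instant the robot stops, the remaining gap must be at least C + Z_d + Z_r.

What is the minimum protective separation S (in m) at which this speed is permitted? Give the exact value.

stop time T_s = (7/10)/5 = 0.1400 s
robot in T_r: 0.7000·0.1500 = 0.1050 m
braking distance = 0.7000²/(2·5.0000) = 0.0490 m
person approaches 2.0000·(0.1500+0.1400) = 0.5800 m
C+Z_d+Z_r = 0.1000+0.0300+0.0400 = 0.1700 m
S_min ≈ 0.1050+0.0490+0.5800+0.1700  ⇒  S_min = 113/125 m

S_min = 113/125 m = 0.9040 m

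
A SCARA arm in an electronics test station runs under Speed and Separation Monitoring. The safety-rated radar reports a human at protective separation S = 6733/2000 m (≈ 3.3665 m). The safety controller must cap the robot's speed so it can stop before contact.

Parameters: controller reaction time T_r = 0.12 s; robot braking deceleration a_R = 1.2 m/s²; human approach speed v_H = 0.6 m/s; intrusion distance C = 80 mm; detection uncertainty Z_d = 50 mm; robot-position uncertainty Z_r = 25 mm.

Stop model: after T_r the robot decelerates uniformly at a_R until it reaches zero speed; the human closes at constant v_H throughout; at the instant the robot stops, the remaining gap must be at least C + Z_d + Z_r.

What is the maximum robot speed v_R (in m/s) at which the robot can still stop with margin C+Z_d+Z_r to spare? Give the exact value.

v_R_max = 21/10 m/s = 2.1000 m/s

collect terms ⇒ (5/12)·v_R² + (31/50)·v_R + (-6279/2000) = 0
  disc = (31/50)² − 4·(5/12)·(-6279/2000) = 56169/10000 ; √disc = 237/100
  v_R = (−(31/50) + 237/100) / (2·(5/12)) = 21/10 m/s
check:
T_s = v_R/a_R = (21/10)/(6/5) = 1.7500 s
reaction-phase robot travel = 2.1000·0.1200 = 0.2520 m
braking distance = 2.1000²/(2·1.2000) = 1.8375 m
human over T_r+T_s: 0.6000·(0.1200+1.7500) = 1.1220 m
C+Z_d+Z_r = 0.0800+0.0500+0.0250 = 0.1550 m
sum ≈ 0.2520+1.8375+1.1220+0.1550 ≈ 3.3665 m = S ✓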